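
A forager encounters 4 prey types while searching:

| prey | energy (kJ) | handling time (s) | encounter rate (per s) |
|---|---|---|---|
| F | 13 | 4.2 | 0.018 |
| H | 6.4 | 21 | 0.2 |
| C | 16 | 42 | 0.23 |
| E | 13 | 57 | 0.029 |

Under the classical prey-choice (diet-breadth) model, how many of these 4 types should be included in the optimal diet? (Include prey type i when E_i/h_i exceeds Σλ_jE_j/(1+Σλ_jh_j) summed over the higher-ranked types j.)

Rank by E/h (kJ/s): F 3.1, C 0.381, H 0.305, E 0.228. Include each in turn until the next type's E/h falls below the running intake rate.
Rate on top 1: 0.2176. C: 0.381 > 0.2176 → include.
Rate on top 2: 0.3646. H: 0.305 < 0.3646 → exclude; stop.
Optimal diet: F, C — 2 of 4 types.

2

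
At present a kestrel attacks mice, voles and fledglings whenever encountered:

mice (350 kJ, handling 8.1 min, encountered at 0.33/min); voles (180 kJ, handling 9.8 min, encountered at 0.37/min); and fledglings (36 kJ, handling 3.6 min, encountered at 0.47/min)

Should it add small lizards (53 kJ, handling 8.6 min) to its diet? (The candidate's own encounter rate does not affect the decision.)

No

On mice, voles and fledglings alone, R = ΣλE/(1+Σλh) = 199/8.991 = 22.14 kJ/min.
Profitability of small lizards: 53/8.6 = 6.163 kJ/min.
6.163 < 22.14, so adding small lizards would lower the average — exclude it.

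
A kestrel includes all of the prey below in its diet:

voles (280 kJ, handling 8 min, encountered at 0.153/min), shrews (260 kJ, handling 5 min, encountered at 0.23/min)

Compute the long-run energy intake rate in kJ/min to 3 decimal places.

30.421 kJ/min

R = Σλ_iE_i / (1 + Σλ_ih_i)
Numerator: 0.153×280 + 0.23×260 = 102.6
Denominator: 1 + 0.153×8 + 0.23×5 = 3.374
R = 102.6/3.374 = 30.42 kJ/min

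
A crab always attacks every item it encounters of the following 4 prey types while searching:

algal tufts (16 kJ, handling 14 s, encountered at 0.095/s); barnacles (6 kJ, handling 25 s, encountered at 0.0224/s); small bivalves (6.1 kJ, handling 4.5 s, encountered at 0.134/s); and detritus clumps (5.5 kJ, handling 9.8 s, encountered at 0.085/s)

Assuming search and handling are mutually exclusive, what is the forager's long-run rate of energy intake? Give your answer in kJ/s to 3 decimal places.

0.679 kJ/s

R = Σλ_iE_i / (1 + Σλ_ih_i)
Numerator: 0.095×16 + 0.0224×6 + 0.134×6.1 + 0.085×5.5 = 2.939
Denominator: 1 + 0.095×14 + 0.0224×25 + 0.134×4.5 + 0.085×9.8 = 4.326
R = 2.939/4.326 = 0.6794 kJ/s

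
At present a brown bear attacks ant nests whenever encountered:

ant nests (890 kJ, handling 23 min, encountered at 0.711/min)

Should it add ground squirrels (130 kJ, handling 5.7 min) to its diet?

No

Current rate: (0.711×890)/(1 + 0.711×23) = 36.47 kJ/min.
Profitability of ground squirrels: 130/5.7 = 22.81 kJ/min.
Since 22.81 < R, time spent handling ground squirrels is better spent searching.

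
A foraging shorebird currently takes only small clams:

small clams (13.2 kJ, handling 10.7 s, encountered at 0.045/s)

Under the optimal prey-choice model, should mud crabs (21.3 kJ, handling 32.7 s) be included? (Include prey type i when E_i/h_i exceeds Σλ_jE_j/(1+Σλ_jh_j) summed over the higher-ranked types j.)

Current rate: (0.045×13.2)/(1 + 0.045×10.7) = 0.4009 kJ/s.
mud crabs: E/h = 21.3/32.7 = 0.6514 kJ/s.
Since 0.6514 > R, including mud crabs increases the long-run rate.

Yes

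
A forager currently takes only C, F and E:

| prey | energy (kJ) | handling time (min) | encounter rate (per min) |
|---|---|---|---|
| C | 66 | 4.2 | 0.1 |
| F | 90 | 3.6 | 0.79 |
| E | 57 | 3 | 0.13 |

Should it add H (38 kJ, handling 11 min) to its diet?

No

Intake rate on the current diet: R = (0.1×66 + 0.79×90 + 0.13×57) / (1 + 0.1×4.2 + 0.79×3.6 + 0.13×3) = 85.11/4.654 = 18.29 kJ/min.
Profitability of H: 38/11 = 3.455 kJ/min.
3.455 < 18.29, so adding H would lower the average — exclude it.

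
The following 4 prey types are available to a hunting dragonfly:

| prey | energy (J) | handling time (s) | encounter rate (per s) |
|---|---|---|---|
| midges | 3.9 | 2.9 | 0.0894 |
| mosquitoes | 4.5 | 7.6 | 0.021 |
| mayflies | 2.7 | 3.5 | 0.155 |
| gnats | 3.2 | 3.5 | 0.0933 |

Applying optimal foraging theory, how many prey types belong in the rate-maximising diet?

E/h in descending order: midges 1.34, gnats 0.914, mayflies 0.771, mosquitoes 0.592 J/s. The optimal diet is the largest prefix of this list for which every included type satisfies E_i/h_i > R on the types above it.
Rate on top 1: 0.2769. gnats: 0.914 > 0.2769 → include.
Rate on top 2: 0.4081. mayflies: 0.771 > 0.4081 → include.
Rate on top 3: 0.5007. mosquitoes: 0.592 > 0.5007 → include.
Optimal diet: midges, gnats, mayflies, mosquitoes — 4 of 4 types.

4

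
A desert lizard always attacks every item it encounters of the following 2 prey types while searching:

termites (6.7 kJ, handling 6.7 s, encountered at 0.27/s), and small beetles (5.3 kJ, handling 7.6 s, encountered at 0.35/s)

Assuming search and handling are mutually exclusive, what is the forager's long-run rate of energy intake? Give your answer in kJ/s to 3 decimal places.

Energy encountered per unit search time: 0.27×6.7 + 0.35×5.3 = 3.664 kJ/s.
Handling time per unit search time: 0.27×6.7 + 0.35×7.6 = 4.469.
Rate = 3.664/(1 + 4.469) = 0.67 kJ/s.

0.670 kJ/s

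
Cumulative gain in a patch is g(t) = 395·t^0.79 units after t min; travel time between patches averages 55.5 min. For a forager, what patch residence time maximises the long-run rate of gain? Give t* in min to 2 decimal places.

208.79 min

Optimal t* satisfies g'(t*) = g(t*)/(T + t*).
g'(t) = 0.79·395·t^-0.21. Setting 0.79·395·t^-0.21 = 395·t^0.79/(55.5+t) gives 0.79(55.5+t) = t, so 0.21·t = 0.79×55.5.
t* = 0.79×55.5/0.21 = 208.8 min.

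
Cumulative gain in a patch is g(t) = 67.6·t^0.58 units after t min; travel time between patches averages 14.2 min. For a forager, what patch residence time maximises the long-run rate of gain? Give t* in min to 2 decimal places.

19.61 min

By the marginal value theorem, leave when the instantaneous gain rate g'(t) equals the habitat-wide average g(t)/(T + t).
g'(t) = 0.58·67.6·t^-0.42. Setting 0.58·67.6·t^-0.42 = 67.6·t^0.58/(14.2+t) gives 0.58(14.2+t) = t, so 0.42·t = 0.58×14.2.
t* = 0.58×14.2/0.42 = 19.61 min.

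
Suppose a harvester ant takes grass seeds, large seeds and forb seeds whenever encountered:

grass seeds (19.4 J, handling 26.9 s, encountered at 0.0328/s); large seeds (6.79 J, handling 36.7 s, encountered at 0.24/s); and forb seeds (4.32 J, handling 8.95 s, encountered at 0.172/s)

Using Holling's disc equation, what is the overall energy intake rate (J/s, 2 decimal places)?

R = Σλ_iE_i / (1 + Σλ_ih_i)
Numerator: 0.0328×19.4 + 0.24×6.79 + 0.172×4.32 = 3.009
Denominator: 1 + 0.0328×26.9 + 0.24×36.7 + 0.172×8.95 = 12.23
R = 3.009/12.23 = 0.246 J/s

0.25 J/s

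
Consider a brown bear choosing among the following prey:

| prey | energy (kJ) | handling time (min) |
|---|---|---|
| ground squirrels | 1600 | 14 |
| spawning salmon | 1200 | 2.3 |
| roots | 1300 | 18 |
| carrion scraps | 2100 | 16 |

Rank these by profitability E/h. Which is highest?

spawning salmon

Profitability E/h (kJ/min): ground squirrels = 1600/14 = 114, spawning salmon = 1200/2.3 = 522, roots = 1300/18 = 72.2, carrion scraps = 2100/16 = 131.
Ranked: spawning salmon > carrion scraps > ground squirrels > roots.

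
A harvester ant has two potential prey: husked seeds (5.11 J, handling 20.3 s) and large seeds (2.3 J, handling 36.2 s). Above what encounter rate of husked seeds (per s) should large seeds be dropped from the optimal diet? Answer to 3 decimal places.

The zero-one rule: include large seeds iff E₂/h₂ > λE₁/(1+λh₁). Equality gives the switch point.
λE₁h₂ = E₂ + λE₂h₁ ⇒ λ = E₂/(E₁h₂ − E₂h₁) = 2.3/(185 − 46.69) = 0.01663 per s.

0.017 per s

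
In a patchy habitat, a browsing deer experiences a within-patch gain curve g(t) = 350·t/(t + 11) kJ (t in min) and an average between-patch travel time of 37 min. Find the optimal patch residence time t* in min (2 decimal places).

20.17 min

Optimal t* satisfies g'(t*) = g(t*)/(T + t*).
g'(t) = 350·11/(t + 11)². Setting 350·11/(t+11)² = 350t/[(t+11)(37+t)] gives 11(37+t) = t(t+11), so t² = 11×37 = 407.
t* = √407 = 20.17 min.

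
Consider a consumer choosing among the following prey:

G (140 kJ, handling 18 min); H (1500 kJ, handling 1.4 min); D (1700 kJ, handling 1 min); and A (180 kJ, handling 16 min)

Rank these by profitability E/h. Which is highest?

Profitability E/h (kJ/min): G = 140/18 = 7.78, H = 1500/1.4 = 1.07e+03, D = 1700/1 = 1.7e+03, A = 180/16 = 11.2.
Ranked: D > H > A > G.

D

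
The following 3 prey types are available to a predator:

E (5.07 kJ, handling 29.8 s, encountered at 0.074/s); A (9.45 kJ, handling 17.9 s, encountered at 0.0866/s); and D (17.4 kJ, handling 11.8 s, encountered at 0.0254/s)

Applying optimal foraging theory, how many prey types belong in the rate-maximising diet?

2

E/h in descending order: D 1.47, A 0.528, E 0.17 kJ/s. The optimal diet is the largest prefix of this list for which every included type satisfies E_i/h_i > R on the types above it.
Rate on top 1: 0.34. A: 0.528 > 0.34 → include.
Rate on top 2: 0.4422. E: 0.17 < 0.4422 → exclude; stop.
Optimal diet: D, A — 2 of 3 types.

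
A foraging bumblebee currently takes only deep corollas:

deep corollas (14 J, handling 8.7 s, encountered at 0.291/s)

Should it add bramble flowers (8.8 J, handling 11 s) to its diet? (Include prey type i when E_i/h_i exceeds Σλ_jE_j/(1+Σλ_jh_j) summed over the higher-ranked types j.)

No

Intake rate on the current diet: R = (0.291×14) / (1 + 0.291×8.7) = 4.074/3.532 = 1.154 J/s.
Profitability of bramble flowers: 8.8/11 = 0.8 J/s.
0.8 < 1.154, so adding bramble flowers would lower the average — exclude it.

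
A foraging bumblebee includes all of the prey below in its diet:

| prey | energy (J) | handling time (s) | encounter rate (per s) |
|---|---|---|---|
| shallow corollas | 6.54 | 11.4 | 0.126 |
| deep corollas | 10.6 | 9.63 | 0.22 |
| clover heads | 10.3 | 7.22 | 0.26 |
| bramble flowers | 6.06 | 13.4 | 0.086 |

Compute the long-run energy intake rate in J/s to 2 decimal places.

0.84 J/s

Energy encountered per unit search time: 0.126×6.54 + 0.22×10.6 + 0.26×10.3 + 0.086×6.06 = 6.355 J/s.
Handling time per unit search time: 0.126×11.4 + 0.22×9.63 + 0.26×7.22 + 0.086×13.4 = 6.585.
Rate = 6.355/(1 + 6.585) = 0.8379 J/s.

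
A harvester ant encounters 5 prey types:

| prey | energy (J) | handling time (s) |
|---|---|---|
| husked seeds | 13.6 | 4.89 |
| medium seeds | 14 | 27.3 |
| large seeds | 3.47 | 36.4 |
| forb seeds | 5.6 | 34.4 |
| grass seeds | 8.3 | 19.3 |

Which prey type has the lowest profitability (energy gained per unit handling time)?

large seeds

Profitability E/h (J/s): husked seeds = 13.6/4.89 = 2.78, medium seeds = 14/27.3 = 0.513, large seeds = 3.47/36.4 = 0.0953, forb seeds = 5.6/34.4 = 0.163, grass seeds = 8.3/19.3 = 0.43.
Ranked: husked seeds > medium seeds > grass seeds > forb seeds > large seeds.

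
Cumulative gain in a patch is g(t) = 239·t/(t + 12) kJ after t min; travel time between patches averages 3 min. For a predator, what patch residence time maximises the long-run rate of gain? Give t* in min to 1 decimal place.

By the marginal value theorem, leave when the instantaneous gain rate g'(t) equals the habitat-wide average g(t)/(T + t).
g'(t) = 239·12/(t + 12)². Setting 239·12/(t+12)² = 239t/[(t+12)(3+t)] gives 12(3+t) = t(t+12), so t² = 12×3 = 36.
t* = √36 = 6 min.

6.0 min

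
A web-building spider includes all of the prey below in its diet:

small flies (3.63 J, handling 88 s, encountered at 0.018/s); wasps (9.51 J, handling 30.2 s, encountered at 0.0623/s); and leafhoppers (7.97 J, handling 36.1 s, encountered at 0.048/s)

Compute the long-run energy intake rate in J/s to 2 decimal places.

R = (0.018×3.63 + 0.0623×9.51 + 0.048×7.97) / (1 + 0.018×88 + 0.0623×30.2 + 0.048×36.1) = 1.04/6.198 = 0.1678 J/s.

0.17 J/s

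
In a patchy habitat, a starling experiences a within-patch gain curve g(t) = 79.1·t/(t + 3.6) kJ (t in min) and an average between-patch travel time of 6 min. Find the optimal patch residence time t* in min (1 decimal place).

By the marginal value theorem, leave when the instantaneous gain rate g'(t) equals the habitat-wide average g(t)/(T + t).
g'(t) = 79.1·3.6/(t + 3.6)². Setting 79.1·3.6/(t+3.6)² = 79.1t/[(t+3.6)(6+t)] gives 3.6(6+t) = t(t+3.6), so t² = 3.6×6 = 21.6.
t* = √21.6 = 4.648 min.

4.6 min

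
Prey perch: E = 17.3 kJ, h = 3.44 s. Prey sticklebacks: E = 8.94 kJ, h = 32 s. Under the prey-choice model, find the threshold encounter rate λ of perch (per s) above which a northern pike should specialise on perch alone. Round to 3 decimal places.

The zero-one rule: include sticklebacks iff E₂/h₂ > λE₁/(1+λh₁). Equality gives the switch point.
λE₁h₂ = E₂ + λE₂h₁ ⇒ λ = E₂/(E₁h₂ − E₂h₁) = 8.94/(553.6 − 30.75) = 0.0171 per s.

0.017 per s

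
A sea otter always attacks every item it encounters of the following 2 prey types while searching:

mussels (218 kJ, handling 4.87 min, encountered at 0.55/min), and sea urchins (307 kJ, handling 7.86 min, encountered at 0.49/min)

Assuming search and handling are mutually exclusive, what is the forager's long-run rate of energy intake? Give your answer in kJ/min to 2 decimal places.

R = Σλ_iE_i / (1 + Σλ_ih_i)
Numerator: 0.55×218 + 0.49×307 = 270.3
Denominator: 1 + 0.55×4.87 + 0.49×7.86 = 7.53
R = 270.3/7.53 = 35.9 kJ/min

35.90 kJ/min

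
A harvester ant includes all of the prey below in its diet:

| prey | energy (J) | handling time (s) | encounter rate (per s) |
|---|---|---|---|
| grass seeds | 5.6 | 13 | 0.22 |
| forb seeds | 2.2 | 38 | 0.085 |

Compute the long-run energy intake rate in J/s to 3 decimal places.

R = (0.22×5.6 + 0.085×2.2) / (1 + 0.22×13 + 0.085×38) = 1.419/7.09 = 0.2001 J/s.

0.200 J/s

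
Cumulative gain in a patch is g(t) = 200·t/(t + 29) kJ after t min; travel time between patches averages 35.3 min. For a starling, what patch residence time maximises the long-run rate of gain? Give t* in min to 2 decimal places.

32.00 min

Optimal t* satisfies g'(t*) = g(t*)/(T + t*).
g'(t) = 200·29/(t + 29)². Setting 200·29/(t+29)² = 200t/[(t+29)(35.3+t)] gives 29(35.3+t) = t(t+29), so t² = 29×35.3 = 1024.
t* = √1024 = 32 min.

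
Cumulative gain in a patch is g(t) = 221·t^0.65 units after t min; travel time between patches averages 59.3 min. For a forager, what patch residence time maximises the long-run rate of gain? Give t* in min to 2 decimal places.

Optimal t* satisfies g'(t*) = g(t*)/(T + t*).
g'(t) = 0.65·221·t^-0.35. Setting 0.65·221·t^-0.35 = 221·t^0.65/(59.3+t) gives 0.65(59.3+t) = t, so 0.35·t = 0.65×59.3.
t* = 0.65×59.3/0.35 = 110.1 min.

110.13 min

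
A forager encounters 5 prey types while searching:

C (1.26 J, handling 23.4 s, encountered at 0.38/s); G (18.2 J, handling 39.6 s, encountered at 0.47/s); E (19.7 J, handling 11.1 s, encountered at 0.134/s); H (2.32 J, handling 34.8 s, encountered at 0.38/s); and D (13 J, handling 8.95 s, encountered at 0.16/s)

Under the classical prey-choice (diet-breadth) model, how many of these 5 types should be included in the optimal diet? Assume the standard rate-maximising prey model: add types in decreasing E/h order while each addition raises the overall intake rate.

Rank by E/h (J/s): E 1.77, D 1.45, G 0.46, H 0.0667, C 0.0538. Include each in turn until the next type's E/h falls below the running intake rate.
Rate on top 1: 1.061. D: 1.45 > 1.061 → include.
Rate on top 2: 1.204. G: 0.46 < 1.204 → exclude; stop.
Optimal diet: E, D — 2 of 5 types.

2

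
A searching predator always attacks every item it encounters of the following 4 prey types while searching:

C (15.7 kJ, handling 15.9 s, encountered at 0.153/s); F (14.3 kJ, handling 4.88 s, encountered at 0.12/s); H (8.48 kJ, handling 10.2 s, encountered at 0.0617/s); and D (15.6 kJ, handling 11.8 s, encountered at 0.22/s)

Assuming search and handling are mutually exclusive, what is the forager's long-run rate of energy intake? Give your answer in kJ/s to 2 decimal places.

1.11 kJ/s

R = Σλ_iE_i / (1 + Σλ_ih_i)
Numerator: 0.153×15.7 + 0.12×14.3 + 0.0617×8.48 + 0.22×15.6 = 8.073
Denominator: 1 + 0.153×15.9 + 0.12×4.88 + 0.0617×10.2 + 0.22×11.8 = 7.244
R = 8.073/7.244 = 1.115 kJ/s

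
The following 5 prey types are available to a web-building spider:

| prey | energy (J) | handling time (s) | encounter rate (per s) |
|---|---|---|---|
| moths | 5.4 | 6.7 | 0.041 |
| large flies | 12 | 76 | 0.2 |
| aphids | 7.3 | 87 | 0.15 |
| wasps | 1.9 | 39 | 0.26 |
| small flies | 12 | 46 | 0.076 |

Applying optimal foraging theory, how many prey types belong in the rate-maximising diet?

E/h in descending order: moths 0.806, small flies 0.261, large flies 0.158, aphids 0.0839, wasps 0.0487 J/s. The optimal diet is the largest prefix of this list for which every included type satisfies E_i/h_i > R on the types above it.
Rate on top 1: 0.1737. small flies: 0.261 > 0.1737 → include.
Rate on top 2: 0.2376. large flies: 0.158 < 0.2376 → exclude; stop.
Optimal diet: moths, small flies — 2 of 5 types.

2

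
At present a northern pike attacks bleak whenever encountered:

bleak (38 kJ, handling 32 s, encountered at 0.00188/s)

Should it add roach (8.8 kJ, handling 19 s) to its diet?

Intake rate on the current diet: R = (0.00188×38) / (1 + 0.00188×32) = 0.07144/1.06 = 0.06739 kJ/s.
Profitability of roach: 8.8/19 = 0.4632 kJ/s.
0.4632 > 0.06739, so adding roach raises the average — include it.

Yes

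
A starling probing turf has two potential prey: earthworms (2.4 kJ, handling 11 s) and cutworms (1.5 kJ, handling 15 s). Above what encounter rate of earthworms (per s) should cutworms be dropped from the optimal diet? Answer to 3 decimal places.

0.077 per s

Drop cutworms once their profitability E₂/h₂ falls below the rate achievable on earthworms alone: E₂/h₂ = λE₁/(1 + λh₁).
Solve for λ: λE₁h₂ = E₂(1 + λh₁) → λ(E₁h₂ − E₂h₁) = E₂ → λ = E₂/(E₁h₂ − E₂h₁).
λ = 1.5/(2.4×15 − 1.5×11) = 1.5/19.5 = 0.07692 per s.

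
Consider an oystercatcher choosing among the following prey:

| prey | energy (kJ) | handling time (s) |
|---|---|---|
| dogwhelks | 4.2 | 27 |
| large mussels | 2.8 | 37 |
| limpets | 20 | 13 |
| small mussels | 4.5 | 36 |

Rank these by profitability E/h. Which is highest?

In descending order of E/h:
limpets: 20/13 = 1.54 kJ/s
dogwhelks: 4.2/27 = 0.156 kJ/s
small mussels: 4.5/36 = 0.125 kJ/s
large mussels: 2.8/37 = 0.0757 kJ/s

limpets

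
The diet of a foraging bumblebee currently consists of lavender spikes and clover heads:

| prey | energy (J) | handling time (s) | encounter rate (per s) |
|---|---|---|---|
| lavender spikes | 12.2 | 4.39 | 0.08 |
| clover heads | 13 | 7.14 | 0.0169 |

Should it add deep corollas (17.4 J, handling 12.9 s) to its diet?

Yes

Intake rate on the current diet: R = (0.08×12.2 + 0.0169×13) / (1 + 0.08×4.39 + 0.0169×7.14) = 1.196/1.472 = 0.8124 J/s.
deep corollas: E/h = 17.4/12.9 = 1.349 J/s.
Since 1.349 > R, including deep corollas increases the long-run rate.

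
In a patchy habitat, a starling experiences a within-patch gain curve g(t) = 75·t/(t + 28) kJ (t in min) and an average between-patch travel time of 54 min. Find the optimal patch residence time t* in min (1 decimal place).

Maximise g(t)/(T+t): set derivative to zero → g'(t)(T+t) = g(t).
g'(t) = 75·28/(t + 28)². Setting 75·28/(t+28)² = 75t/[(t+28)(54+t)] gives 28(54+t) = t(t+28), so t² = 28×54 = 1512.
t* = √1512 = 38.88 min.

38.9 min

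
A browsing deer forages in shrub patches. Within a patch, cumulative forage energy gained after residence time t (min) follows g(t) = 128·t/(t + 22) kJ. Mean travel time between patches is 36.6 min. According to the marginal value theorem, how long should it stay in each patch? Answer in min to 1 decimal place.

28.4 min

By the marginal value theorem, leave when the instantaneous gain rate g'(t) equals the habitat-wide average g(t)/(T + t).
g'(t) = 128·22/(t + 22)². Setting 128·22/(t+22)² = 128t/[(t+22)(36.6+t)] gives 22(36.6+t) = t(t+22), so t² = 22×36.6 = 805.2.
t* = √805.2 = 28.38 min.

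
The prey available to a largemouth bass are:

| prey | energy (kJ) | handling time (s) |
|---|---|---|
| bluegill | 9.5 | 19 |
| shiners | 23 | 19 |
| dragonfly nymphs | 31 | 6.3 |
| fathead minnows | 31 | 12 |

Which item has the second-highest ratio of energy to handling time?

fathead minnows

Profitability E/h (kJ/s): bluegill = 9.5/19 = 0.5, shiners = 23/19 = 1.21, dragonfly nymphs = 31/6.3 = 4.92, fathead minnows = 31/12 = 2.58.
Ranked: dragonfly nymphs > fathead minnows > shiners > bluegill.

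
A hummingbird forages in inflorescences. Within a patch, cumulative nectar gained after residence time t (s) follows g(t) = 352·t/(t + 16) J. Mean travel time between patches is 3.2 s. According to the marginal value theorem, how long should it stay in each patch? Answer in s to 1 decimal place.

7.2 s

By the marginal value theorem, leave when the instantaneous gain rate g'(t) equals the habitat-wide average g(t)/(T + t).
g'(t) = 352·16/(t + 16)². Setting 352·16/(t+16)² = 352t/[(t+16)(3.2+t)] gives 16(3.2+t) = t(t+16), so t² = 16×3.2 = 51.2.
t* = √51.2 = 7.155 s.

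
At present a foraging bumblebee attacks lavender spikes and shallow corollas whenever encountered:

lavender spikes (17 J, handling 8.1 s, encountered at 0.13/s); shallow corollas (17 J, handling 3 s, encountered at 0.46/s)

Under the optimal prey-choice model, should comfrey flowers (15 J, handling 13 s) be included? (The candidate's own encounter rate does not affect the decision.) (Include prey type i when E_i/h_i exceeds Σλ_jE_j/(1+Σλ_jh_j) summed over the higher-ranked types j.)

On lavender spikes and shallow corollas alone, R = ΣλE/(1+Σλh) = 10.03/3.433 = 2.922 J/s.
Profitability of comfrey flowers: 15/13 = 1.154 J/s.
1.154 < 2.922, so adding comfrey flowers would lower the average — exclude it.

No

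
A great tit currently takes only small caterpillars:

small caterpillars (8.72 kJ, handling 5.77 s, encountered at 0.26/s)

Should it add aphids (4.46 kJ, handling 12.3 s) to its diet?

Current rate: (0.26×8.72)/(1 + 0.26×5.77) = 0.9068 kJ/s.
Profitability of aphids: 4.46/12.3 = 0.3626 kJ/s.
0.3626 < 0.9068, so adding aphids would lower the average — exclude it.

No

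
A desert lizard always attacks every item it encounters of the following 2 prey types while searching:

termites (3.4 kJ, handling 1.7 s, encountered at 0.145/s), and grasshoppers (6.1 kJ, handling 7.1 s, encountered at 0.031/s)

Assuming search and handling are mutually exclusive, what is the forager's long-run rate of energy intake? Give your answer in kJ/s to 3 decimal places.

R = (0.145×3.4 + 0.031×6.1) / (1 + 0.145×1.7 + 0.031×7.1) = 0.6821/1.467 = 0.4651 kJ/s.

0.465 kJ/s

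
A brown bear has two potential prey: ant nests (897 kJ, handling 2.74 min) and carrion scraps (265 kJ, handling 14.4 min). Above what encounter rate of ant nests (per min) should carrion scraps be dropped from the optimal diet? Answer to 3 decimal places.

0.022 per min

Drop carrion scraps once their profitability E₂/h₂ falls below the rate achievable on ant nests alone: E₂/h₂ = λE₁/(1 + λh₁).
Solve for λ: λE₁h₂ = E₂(1 + λh₁) → λ(E₁h₂ − E₂h₁) = E₂ → λ = E₂/(E₁h₂ − E₂h₁).
λ = 265/(897×14.4 − 265×2.74) = 265/1.219e+04 = 0.02174 per min.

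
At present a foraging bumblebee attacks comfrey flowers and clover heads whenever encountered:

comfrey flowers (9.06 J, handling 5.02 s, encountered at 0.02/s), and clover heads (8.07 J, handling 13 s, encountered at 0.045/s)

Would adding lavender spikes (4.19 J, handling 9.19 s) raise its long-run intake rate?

Yes

On comfrey flowers and clover heads alone, R = ΣλE/(1+Σλh) = 0.5444/1.685 = 0.323 J/s.
lavender spikes: E/h = 4.19/9.19 = 0.4559 J/s.
0.4559 > 0.323, so adding lavender spikes raises the average — include it.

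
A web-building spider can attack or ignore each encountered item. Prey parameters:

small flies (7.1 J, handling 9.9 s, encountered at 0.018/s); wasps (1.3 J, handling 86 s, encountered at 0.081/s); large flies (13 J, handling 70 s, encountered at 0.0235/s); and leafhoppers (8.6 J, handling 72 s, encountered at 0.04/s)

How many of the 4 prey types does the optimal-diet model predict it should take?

Rank by E/h (J/s): small flies 0.717, large flies 0.186, leafhoppers 0.119, wasps 0.0151. Include each in turn until the next type's E/h falls below the running intake rate.
Rate on top 1: 0.1085. large flies: 0.186 > 0.1085 → include.
Rate on top 2: 0.1535. leafhoppers: 0.119 < 0.1535 → exclude; stop.
Optimal diet: small flies, large flies — 2 of 4 types.

2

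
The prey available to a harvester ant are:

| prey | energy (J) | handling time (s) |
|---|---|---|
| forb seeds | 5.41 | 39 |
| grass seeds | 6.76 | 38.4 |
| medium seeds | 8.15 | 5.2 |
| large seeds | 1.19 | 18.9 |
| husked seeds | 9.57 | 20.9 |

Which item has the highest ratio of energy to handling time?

medium seeds

In descending order of E/h:
medium seeds: 8.15/5.2 = 1.57 J/s
husked seeds: 9.57/20.9 = 0.458 J/s
grass seeds: 6.76/38.4 = 0.176 J/s
forb seeds: 5.41/39 = 0.139 J/s
large seeds: 1.19/18.9 = 0.063 J/s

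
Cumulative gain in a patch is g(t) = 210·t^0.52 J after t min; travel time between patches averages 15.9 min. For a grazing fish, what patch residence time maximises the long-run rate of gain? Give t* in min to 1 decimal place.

17.2 min

Optimal t* satisfies g'(t*) = g(t*)/(T + t*).
g'(t) = 0.52·210·t^-0.48. Setting 0.52·210·t^-0.48 = 210·t^0.52/(15.9+t) gives 0.52(15.9+t) = t, so 0.48·t = 0.52×15.9.
t* = 0.52×15.9/0.48 = 17.23 min.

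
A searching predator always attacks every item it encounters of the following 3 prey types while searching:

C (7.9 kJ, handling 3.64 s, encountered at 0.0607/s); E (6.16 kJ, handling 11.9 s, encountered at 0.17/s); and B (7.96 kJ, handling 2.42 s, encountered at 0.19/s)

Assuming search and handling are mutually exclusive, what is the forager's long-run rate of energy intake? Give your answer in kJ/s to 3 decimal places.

0.821 kJ/s

R = Σλ_iE_i / (1 + Σλ_ih_i)
Numerator: 0.0607×7.9 + 0.17×6.16 + 0.19×7.96 = 3.039
Denominator: 1 + 0.0607×3.64 + 0.17×11.9 + 0.19×2.42 = 3.704
R = 3.039/3.704 = 0.8206 kJ/s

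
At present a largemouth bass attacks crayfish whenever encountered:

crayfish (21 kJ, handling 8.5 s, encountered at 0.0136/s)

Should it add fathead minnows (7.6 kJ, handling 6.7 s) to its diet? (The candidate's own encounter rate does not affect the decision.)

Yes

On crayfish alone, R = ΣλE/(1+Σλh) = 0.2856/1.116 = 0.256 kJ/s.
fathead minnows: E/h = 7.6/6.7 = 1.134 kJ/s.
Since 1.134 > R, including fathead minnows increases the long-run rate.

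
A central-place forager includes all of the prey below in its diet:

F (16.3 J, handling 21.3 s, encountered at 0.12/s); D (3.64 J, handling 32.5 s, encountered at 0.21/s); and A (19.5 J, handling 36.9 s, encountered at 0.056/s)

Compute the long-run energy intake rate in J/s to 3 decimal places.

Energy encountered per unit search time: 0.12×16.3 + 0.21×3.64 + 0.056×19.5 = 3.812 J/s.
Handling time per unit search time: 0.12×21.3 + 0.21×32.5 + 0.056×36.9 = 11.45.
Rate = 3.812/(1 + 11.45) = 0.3063 J/s.

0.306 J/s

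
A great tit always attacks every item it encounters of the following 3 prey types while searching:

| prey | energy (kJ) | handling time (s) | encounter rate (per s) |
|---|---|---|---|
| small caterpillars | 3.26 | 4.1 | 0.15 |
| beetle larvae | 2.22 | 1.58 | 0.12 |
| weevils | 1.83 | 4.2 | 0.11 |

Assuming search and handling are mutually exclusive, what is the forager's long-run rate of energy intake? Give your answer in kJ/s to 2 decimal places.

Energy encountered per unit search time: 0.15×3.26 + 0.12×2.22 + 0.11×1.83 = 0.9567 kJ/s.
Handling time per unit search time: 0.15×4.1 + 0.12×1.58 + 0.11×4.2 = 1.267.
Rate = 0.9567/(1 + 1.267) = 0.4221 kJ/s.

0.42 kJ/s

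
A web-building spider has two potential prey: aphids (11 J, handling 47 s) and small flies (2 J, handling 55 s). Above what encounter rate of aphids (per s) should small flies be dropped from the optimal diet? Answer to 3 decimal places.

0.004 per s

Drop small flies once their profitability E₂/h₂ falls below the rate achievable on aphids alone: E₂/h₂ = λE₁/(1 + λh₁).
Solve for λ: λE₁h₂ = E₂(1 + λh₁) → λ(E₁h₂ − E₂h₁) = E₂ → λ = E₂/(E₁h₂ − E₂h₁).
λ = 2/(11×55 − 2×47) = 2/511 = 0.003914 per s.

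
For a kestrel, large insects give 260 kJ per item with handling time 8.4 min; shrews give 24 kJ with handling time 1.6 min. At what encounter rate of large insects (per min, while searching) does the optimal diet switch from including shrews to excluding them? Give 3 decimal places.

Drop shrews once their profitability E₂/h₂ falls below the rate achievable on large insects alone: E₂/h₂ = λE₁/(1 + λh₁).
Solve for λ: λE₁h₂ = E₂(1 + λh₁) → λ(E₁h₂ − E₂h₁) = E₂ → λ = E₂/(E₁h₂ − E₂h₁).
λ = 24/(260×1.6 − 24×8.4) = 24/214.4 = 0.1119 per min.

0.112 per min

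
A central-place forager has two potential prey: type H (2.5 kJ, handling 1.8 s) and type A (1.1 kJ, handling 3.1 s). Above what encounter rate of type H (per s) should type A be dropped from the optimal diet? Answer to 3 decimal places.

At the threshold, the rate on type H alone equals the profitability of type A: λ·2.5/(1 + λ·1.8) = 1.1/3.1 = 0.3548.
Rearranging, λ(2.5 − 0.3548×1.8) = 0.3548, so λ = 0.3548/1.861 = 0.1906 per s.

0.191 per s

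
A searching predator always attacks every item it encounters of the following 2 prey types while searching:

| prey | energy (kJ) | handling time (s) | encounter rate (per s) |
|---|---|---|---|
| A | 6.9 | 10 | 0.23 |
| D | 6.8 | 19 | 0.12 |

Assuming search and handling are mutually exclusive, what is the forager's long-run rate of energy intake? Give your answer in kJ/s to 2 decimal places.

0.43 kJ/s

R = Σλ_iE_i / (1 + Σλ_ih_i)
Numerator: 0.23×6.9 + 0.12×6.8 = 2.403
Denominator: 1 + 0.23×10 + 0.12×19 = 5.58
R = 2.403/5.58 = 0.4306 kJ/s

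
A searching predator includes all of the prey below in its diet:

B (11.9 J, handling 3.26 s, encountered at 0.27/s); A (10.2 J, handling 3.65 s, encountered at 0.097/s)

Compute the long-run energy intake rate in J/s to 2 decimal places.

R = (0.27×11.9 + 0.097×10.2) / (1 + 0.27×3.26 + 0.097×3.65) = 4.202/2.234 = 1.881 J/s.

1.88 J/s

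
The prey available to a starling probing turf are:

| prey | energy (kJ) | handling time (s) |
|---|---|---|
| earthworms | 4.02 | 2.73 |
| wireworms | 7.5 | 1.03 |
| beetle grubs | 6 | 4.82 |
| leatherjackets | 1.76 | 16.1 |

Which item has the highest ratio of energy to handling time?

In descending order of E/h:
wireworms: 7.5/1.03 = 7.28 kJ/s
earthworms: 4.02/2.73 = 1.47 kJ/s
beetle grubs: 6/4.82 = 1.24 kJ/s
leatherjackets: 1.76/16.1 = 0.109 kJ/s

wireworms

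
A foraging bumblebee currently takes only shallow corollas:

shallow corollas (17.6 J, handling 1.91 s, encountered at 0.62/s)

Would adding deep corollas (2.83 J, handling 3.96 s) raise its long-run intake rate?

Intake rate on the current diet: R = (0.62×17.6) / (1 + 0.62×1.91) = 10.91/2.184 = 4.996 J/s.
deep corollas: E/h = 2.83/3.96 = 0.7146 J/s.
0.7146 < 4.996, so adding deep corollas would lower the average — exclude it.

No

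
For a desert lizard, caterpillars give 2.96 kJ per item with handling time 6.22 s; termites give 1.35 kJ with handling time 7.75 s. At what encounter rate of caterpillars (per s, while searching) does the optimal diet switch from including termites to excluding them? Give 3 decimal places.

0.093 per s

Drop termites once their profitability E₂/h₂ falls below the rate achievable on caterpillars alone: E₂/h₂ = λE₁/(1 + λh₁).
Solve for λ: λE₁h₂ = E₂(1 + λh₁) → λ(E₁h₂ − E₂h₁) = E₂ → λ = E₂/(E₁h₂ − E₂h₁).
λ = 1.35/(2.96×7.75 − 1.35×6.22) = 1.35/14.54 = 0.09283 per s.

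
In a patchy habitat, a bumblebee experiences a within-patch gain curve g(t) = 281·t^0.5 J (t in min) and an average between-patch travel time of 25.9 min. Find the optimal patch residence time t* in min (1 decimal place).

Optimal t* satisfies g'(t*) = g(t*)/(T + t*).
g'(t) = 0.5·281·t^-0.5. Setting 0.5·281·t^-0.5 = 281·t^0.5/(25.9+t) gives 0.5(25.9+t) = t, so 0.50·t = 0.5×25.9.
t* = 0.5×25.9/0.50 = 25.9 min.

25.9 min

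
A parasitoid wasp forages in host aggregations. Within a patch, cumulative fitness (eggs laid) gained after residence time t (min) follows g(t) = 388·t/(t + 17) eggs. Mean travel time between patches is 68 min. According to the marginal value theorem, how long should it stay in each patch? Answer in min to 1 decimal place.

34.0 min

Optimal t* satisfies g'(t*) = g(t*)/(T + t*).
g'(t) = 388·17/(t + 17)². Setting 388·17/(t+17)² = 388t/[(t+17)(68+t)] gives 17(68+t) = t(t+17), so t² = 17×68 = 1156.
t* = √1156 = 34 min.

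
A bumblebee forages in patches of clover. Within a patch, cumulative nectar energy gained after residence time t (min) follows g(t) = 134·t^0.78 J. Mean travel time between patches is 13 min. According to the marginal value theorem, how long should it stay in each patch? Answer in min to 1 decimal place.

46.1 min

Maximise g(t)/(T+t): set derivative to zero → g'(t)(T+t) = g(t).
g'(t) = 0.78·134·t^-0.22. Setting 0.78·134·t^-0.22 = 134·t^0.78/(13+t) gives 0.78(13+t) = t, so 0.22·t = 0.78×13.
t* = 0.78×13/0.22 = 46.09 min.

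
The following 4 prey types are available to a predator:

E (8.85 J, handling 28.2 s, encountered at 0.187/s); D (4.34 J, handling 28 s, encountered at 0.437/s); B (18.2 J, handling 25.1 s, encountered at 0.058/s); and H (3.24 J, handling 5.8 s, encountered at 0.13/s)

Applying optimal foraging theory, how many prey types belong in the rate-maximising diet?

2

E/h in descending order: B 0.725, H 0.559, E 0.314, D 0.155 J/s. The optimal diet is the largest prefix of this list for which every included type satisfies E_i/h_i > R on the types above it.
Rate on top 1: 0.4298. H: 0.559 > 0.4298 → include.
Rate on top 2: 0.4601. E: 0.314 < 0.4601 → exclude; stop.
Optimal diet: B, H — 2 of 4 types.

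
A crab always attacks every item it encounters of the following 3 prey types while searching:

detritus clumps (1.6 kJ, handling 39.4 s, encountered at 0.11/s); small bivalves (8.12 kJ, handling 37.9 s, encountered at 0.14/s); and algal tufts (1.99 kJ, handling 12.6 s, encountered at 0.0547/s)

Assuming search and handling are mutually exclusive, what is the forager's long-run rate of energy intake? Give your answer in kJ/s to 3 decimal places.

Energy encountered per unit search time: 0.11×1.6 + 0.14×8.12 + 0.0547×1.99 = 1.422 kJ/s.
Handling time per unit search time: 0.11×39.4 + 0.14×37.9 + 0.0547×12.6 = 10.33.
Rate = 1.422/(1 + 10.33) = 0.1255 kJ/s.

0.125 kJ/s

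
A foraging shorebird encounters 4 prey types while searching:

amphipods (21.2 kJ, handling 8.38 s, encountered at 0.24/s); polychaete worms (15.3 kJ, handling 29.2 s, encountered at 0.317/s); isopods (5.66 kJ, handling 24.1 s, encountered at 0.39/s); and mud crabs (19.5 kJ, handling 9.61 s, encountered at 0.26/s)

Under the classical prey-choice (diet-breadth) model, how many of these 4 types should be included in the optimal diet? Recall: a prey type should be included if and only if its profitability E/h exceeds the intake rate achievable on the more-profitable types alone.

2

Rank by E/h (kJ/s): amphipods 2.53, mud crabs 2.03, polychaete worms 0.524, isopods 0.235. Include each in turn until the next type's E/h falls below the running intake rate.
Rate on top 1: 1.69. mud crabs: 2.03 > 1.69 → include.
Rate on top 2: 1.844. polychaete worms: 0.524 < 1.844 → exclude; stop.
Optimal diet: amphipods, mud crabs — 2 of 4 types.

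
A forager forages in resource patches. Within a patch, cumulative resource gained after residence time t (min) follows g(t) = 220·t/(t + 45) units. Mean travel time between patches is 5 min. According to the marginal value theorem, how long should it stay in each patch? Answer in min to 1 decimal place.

15.0 min

By the marginal value theorem, leave when the instantaneous gain rate g'(t) equals the habitat-wide average g(t)/(T + t).
g'(t) = 220·45/(t + 45)². Setting 220·45/(t+45)² = 220t/[(t+45)(5+t)] gives 45(5+t) = t(t+45), so t² = 45×5 = 225.
t* = √225 = 15 min.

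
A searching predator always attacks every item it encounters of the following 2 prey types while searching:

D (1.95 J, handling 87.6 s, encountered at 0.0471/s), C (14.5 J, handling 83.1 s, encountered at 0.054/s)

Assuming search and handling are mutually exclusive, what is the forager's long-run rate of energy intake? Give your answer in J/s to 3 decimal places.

Energy encountered per unit search time: 0.0471×1.95 + 0.054×14.5 = 0.8748 J/s.
Handling time per unit search time: 0.0471×87.6 + 0.054×83.1 = 8.613.
Rate = 0.8748/(1 + 8.613) = 0.091 J/s.

0.091 J/s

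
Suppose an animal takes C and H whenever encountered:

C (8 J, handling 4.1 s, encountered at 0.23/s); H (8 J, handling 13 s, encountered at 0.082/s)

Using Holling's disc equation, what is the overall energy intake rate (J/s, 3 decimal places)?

R = Σλ_iE_i / (1 + Σλ_ih_i)
Numerator: 0.23×8 + 0.082×8 = 2.496
Denominator: 1 + 0.23×4.1 + 0.082×13 = 3.009
R = 2.496/3.009 = 0.8295 J/s

0.830 J/s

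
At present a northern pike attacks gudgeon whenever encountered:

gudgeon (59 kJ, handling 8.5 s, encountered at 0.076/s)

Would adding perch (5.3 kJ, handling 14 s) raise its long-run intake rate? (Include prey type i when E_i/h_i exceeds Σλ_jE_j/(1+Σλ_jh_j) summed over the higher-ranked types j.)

Current rate: (0.076×59)/(1 + 0.076×8.5) = 2.724 kJ/s.
Profitability of perch: 5.3/14 = 0.3786 kJ/s.
0.3786 < 2.724, so adding perch would lower the average — exclude it.

No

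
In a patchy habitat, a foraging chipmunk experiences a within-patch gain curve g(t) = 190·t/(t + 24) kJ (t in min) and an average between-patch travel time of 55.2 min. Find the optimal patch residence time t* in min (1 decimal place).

Maximise g(t)/(T+t): set derivative to zero → g'(t)(T+t) = g(t).
g'(t) = 190·24/(t + 24)². Setting 190·24/(t+24)² = 190t/[(t+24)(55.2+t)] gives 24(55.2+t) = t(t+24), so t² = 24×55.2 = 1325.
t* = √1325 = 36.4 min.

36.4 min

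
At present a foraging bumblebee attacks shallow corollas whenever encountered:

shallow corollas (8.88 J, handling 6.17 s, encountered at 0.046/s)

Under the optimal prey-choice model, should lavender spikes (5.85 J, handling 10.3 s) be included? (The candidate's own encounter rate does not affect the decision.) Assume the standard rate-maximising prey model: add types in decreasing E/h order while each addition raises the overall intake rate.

Yes

On shallow corollas alone, R = ΣλE/(1+Σλh) = 0.4085/1.284 = 0.3182 J/s.
lavender spikes: E/h = 5.85/10.3 = 0.568 J/s.
Since 0.568 > R, including lavender spikes increases the long-run rate.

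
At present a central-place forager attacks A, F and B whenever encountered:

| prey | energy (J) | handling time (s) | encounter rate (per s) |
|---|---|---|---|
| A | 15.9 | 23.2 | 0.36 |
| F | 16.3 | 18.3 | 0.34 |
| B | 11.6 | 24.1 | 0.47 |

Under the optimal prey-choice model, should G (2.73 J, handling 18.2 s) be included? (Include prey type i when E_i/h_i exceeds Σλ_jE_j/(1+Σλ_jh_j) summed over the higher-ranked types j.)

Current rate: (0.36×15.9 + 0.34×16.3 + 0.47×11.6)/(1 + 0.36×23.2 + 0.34×18.3 + 0.47×24.1) = 0.6215 J/s.
Profitability of G: 2.73/18.2 = 0.15 J/s.
0.15 < 0.6215, so adding G would lower the average — exclude it.

No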